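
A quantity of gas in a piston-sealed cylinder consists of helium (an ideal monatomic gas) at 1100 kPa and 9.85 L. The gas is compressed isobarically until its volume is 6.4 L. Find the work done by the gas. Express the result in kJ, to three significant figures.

Isobaric: W = P ΔV.
W = (1100 kPa)(6.4 − 9.85 L) = (1100)(-3.45) = -3795 J.

W ≈ -3.79 kJ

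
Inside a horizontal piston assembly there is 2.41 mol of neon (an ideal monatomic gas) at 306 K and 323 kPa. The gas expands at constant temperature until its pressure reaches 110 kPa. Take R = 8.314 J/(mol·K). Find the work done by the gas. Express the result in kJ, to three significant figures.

Isothermal process: W = nRT ln(V₂/V₁) = nRT ln(P₁/P₂).
W = (2.41)(8.314)(306) × ln(323/110)
  = 6131 × ln(2.936) = 6131 × 1.077
W_by_gas = 6604 J.

W ≈ 6.60 kJ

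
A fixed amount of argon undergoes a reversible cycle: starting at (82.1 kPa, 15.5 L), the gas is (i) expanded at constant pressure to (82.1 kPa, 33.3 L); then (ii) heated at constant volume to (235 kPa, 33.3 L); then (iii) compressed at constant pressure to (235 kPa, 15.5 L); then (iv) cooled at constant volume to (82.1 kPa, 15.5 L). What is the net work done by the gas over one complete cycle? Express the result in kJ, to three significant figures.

W_net ≈ -2.72 kJ

Constant-volume legs do no work.
W(i) = (82.1)(33.3 − 15.5) = 1461 J; W(iii) = (235)(15.5 − 33.3) = -4183 J.
W_net = 1461 − 4183 = -2722 J (the counter-clockwise enclosed area).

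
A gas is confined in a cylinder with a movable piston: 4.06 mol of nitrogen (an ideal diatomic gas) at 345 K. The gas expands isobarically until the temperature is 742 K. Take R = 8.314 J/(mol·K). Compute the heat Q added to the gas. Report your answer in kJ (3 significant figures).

Isobaric: W = nRΔT = (4.06)(8.314)(397) = 13401 J.
ΔU = nCᵥΔT with Cᵥ = 5R/2: ΔU = (4.06)(20.79)(397) = 33502 J.
Q = ΔU + W = 33502 + 13401 = 46902 J.

Q ≈ 46.9 kJ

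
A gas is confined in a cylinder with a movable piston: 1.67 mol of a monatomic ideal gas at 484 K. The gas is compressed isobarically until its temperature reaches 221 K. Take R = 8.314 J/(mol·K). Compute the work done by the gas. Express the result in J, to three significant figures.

Isobaric: W = P ΔV = nR ΔT.
W = (1.67)(8.314)(221 − 484) = -3652 J.

W ≈ -3650 J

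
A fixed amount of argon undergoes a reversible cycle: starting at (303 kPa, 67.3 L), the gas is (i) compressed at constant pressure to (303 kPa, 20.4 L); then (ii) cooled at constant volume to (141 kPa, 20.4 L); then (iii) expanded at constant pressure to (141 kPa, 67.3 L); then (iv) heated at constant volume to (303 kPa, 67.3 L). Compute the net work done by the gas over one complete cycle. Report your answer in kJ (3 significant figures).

Constant-volume legs do no work.
W(i) = (303)(20.4 − 67.3) = -14211 J; W(iii) = (141)(67.3 − 20.4) = 6613 J.
W_net = -14211 + 6613 = -7598 J (the counter-clockwise enclosed area).

W_net ≈ -7.60 kJ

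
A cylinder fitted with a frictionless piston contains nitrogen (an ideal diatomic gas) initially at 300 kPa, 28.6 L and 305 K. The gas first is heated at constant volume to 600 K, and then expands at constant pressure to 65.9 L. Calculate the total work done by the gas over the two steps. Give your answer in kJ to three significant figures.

Step 1 (isochoric): W = 0 (constant volume).
After step 1: P = 590.2 kPa (V unchanged).
Step 2 (isobaric): W = PΔV = (590.2 kPa)(65.9 − 28.6 L) = 22013 J.
W_total = 0 + 22013 = 22013 J.

W_total ≈ 22.0 kJ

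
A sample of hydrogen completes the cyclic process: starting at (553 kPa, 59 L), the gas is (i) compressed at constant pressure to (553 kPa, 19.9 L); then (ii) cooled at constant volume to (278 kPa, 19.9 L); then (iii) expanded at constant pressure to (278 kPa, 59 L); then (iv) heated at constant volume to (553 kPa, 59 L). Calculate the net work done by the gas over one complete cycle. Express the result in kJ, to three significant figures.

Constant-volume legs do no work.
W(i) = (553)(19.9 − 59) = -21622 J; W(iii) = (278)(59 − 19.9) = 10870 J.
W_net = -21622 + 10870 = -10752 J (the counter-clockwise enclosed area).

W_net ≈ -10.8 kJ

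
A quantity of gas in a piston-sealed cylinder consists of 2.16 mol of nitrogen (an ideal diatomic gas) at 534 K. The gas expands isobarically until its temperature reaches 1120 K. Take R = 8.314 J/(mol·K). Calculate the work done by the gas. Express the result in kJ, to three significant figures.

Isobaric: W = P ΔV = nR ΔT.
W = (2.16)(8.314)(1120 − 534) = 10524 J.

W ≈ 10.5 kJ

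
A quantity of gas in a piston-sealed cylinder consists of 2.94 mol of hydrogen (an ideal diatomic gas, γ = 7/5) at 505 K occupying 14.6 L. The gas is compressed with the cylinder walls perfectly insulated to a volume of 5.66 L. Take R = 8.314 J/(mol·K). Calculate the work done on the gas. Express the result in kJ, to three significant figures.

Adiabatic: TV^(γ−1) = const with γ = 7/5.
T₂ = T₁ (V₁/V₂)^(γ−1) = 505 × (14.6/5.66)^0.4 = 505 × 1.461 = 737.7 K.
W_by = nCᵥ(T₁ − T₂) = (2.94)(20.79)(505 − 737.7) = -14223 J.
Work on gas = −W_by = 14223 J.

W ≈ 14.2 kJ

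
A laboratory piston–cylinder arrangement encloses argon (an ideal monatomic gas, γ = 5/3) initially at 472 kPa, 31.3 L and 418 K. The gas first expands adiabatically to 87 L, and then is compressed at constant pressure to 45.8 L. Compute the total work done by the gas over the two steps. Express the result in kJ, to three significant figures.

W_total ≈ 7.41 kJ

Step 1 (adiabatic): W = (P₁V₁ − P₂V₂)/(γ−1) = (14774 − 7473)/0.667 = 10951 J.
After step 1: P = 85.9 kPa, V = 87 L, T = 211.4 K.
Step 2 (isobaric): W = PΔV = (85.9 kPa)(45.8 − 87 L) = -3539 J.
W_total = 10951 − 3539 = 7412 J.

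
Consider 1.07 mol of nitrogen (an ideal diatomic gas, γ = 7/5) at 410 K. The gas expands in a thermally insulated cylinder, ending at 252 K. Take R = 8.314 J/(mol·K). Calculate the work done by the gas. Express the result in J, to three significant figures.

Adiabatic ⇒ Q = 0, so W_by = −ΔU = nCᵥ(T₁ − T₂).
Cᵥ = 5R/2 = 20.79 J/(mol·K).
W = (1.07)(20.79)(410 − 252) = 3514 J.

W ≈ 3510 J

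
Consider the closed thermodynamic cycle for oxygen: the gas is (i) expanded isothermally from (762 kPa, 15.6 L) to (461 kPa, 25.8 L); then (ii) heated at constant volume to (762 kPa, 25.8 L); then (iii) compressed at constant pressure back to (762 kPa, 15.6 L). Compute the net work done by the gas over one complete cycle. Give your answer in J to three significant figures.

W_net ≈ -1790 J

Leg (i): W = PᵢVᵢ ln(V_f/Vᵢ) = (11887) ln(25.8/15.6) = 5980 J.
Leg (ii): W = 0.
Leg (iii): W = PΔV = (762)(15.6 − 25.8) = -7772 J.
W_net = 5980 − 7772 = -1792 J.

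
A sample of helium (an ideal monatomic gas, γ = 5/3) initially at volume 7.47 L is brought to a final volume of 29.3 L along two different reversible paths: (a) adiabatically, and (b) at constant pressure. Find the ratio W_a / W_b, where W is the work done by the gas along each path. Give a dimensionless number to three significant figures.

W_a / W_b ≈ 0.307

Path (a) adiabatic: W = P₁V₁(1 − (V₁/V₂)^(γ−1))/(γ−1) → W_a/(P₁V₁) = 0.8969.
Path (b) isobaric: W = P₁(V₂ − V₁) → W_b/(P₁V₁) = 2.922.
W_a / W_b = 0.8969 / 2.922 = 0.3069.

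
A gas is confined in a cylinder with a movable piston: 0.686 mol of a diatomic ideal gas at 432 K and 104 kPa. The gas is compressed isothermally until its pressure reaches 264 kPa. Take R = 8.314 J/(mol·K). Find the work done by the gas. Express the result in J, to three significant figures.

W ≈ -2300 J

Isothermal process: W = nRT ln(V₂/V₁) = nRT ln(P₁/P₂).
W = (0.686)(8.314)(432) × ln(104/264)
  = 2464 × ln(0.3939) = 2464 × -0.9316
W_by_gas = -2295 J.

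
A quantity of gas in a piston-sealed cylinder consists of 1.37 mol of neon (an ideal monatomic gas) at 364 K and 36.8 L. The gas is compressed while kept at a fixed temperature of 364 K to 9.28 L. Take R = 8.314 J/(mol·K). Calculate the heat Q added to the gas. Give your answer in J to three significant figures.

Q ≈ -5710 J

Isothermal ⇒ ΔU = 0, so Q = W = nRT ln(V₂/V₁).
Q = (1.37)(8.314)(364) ln(9.28/36.8) = 4146 × -1.378 = -5712 J.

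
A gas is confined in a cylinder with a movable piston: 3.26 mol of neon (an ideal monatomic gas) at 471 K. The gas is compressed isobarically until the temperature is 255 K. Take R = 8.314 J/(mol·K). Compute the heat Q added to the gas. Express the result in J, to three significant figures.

Isobaric: W = nRΔT = (3.26)(8.314)(-216) = -5854 J.
ΔU = nCᵥΔT with Cᵥ = 3R/2: ΔU = (3.26)(12.47)(-216) = -8782 J.
Q = ΔU + W = -8782 − 5854 = -14636 J.

Q ≈ -14600 J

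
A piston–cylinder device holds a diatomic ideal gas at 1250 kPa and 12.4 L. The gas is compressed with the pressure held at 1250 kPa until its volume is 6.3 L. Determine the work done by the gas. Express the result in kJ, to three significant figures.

Isobaric: W = P ΔV.
W = (1250 kPa)(6.3 − 12.4 L) = (1250)(-6.1) = -7625 J.

W ≈ -7.63 kJ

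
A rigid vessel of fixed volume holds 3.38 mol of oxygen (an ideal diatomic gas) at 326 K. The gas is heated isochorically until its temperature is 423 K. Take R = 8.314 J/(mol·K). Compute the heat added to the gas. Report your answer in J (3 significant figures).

Q ≈ 6810 J

Constant volume ⇒ W = 0, so Q = ΔU = nCᵥΔT with Cᵥ = 5R/2 = 20.79 J/(mol·K).
ΔU = (3.38)(20.79)(423 − 326) = 6815 J.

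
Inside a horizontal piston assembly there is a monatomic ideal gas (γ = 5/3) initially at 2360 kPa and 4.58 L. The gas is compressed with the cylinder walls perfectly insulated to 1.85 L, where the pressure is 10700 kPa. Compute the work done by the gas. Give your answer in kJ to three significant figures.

Adiabatic: W = (P₁V₁ − P₂V₂)/(γ − 1) with γ = 5/3.
P₁V₁ = 10809 J, P₂V₂ = 19795 J.
W = (10809 − 19795) / 0.6667 = -13479 J.

W ≈ -13.5 kJ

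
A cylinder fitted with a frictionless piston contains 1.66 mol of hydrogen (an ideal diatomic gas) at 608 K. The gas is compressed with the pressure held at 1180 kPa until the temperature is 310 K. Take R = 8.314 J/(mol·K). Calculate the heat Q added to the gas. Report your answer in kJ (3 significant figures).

Q ≈ -14.4 kJ

Isobaric: W = nRΔT = (1.66)(8.314)(-298) = -4113 J.
ΔU = nCᵥΔT with Cᵥ = 5R/2: ΔU = (1.66)(20.79)(-298) = -10282 J.
Q = ΔU + W = -10282 − 4113 = -14395 J.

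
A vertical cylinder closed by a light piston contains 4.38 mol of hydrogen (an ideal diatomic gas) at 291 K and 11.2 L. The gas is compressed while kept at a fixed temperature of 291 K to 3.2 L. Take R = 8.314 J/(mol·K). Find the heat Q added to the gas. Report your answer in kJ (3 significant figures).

Q ≈ -13.3 kJ

Isothermal ⇒ ΔU = 0, so Q = W = nRT ln(V₂/V₁).
Q = (4.38)(8.314)(291) ln(3.2/11.2) = 10597 × -1.253 = -13275 J.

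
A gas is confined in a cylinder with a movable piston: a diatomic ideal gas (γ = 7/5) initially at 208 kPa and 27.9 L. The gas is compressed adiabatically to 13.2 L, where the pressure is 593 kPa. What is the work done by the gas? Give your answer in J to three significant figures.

Adiabatic: W = (P₁V₁ − P₂V₂)/(γ − 1) with γ = 7/5.
P₁V₁ = 5803 J, P₂V₂ = 7828 J.
W = (5803 − 7828) / 0.4 = -5061 J.

W ≈ -5060 J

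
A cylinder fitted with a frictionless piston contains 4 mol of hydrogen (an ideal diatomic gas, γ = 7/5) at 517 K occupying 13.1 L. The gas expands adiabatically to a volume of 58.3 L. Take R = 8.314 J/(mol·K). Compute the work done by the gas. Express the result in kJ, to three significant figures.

Adiabatic: TV^(γ−1) = const with γ = 7/5.
T₂ = T₁ (V₁/V₂)^(γ−1) = 517 × (13.1/58.3)^0.4 = 517 × 0.5504 = 284.5 K.
W_by = nCᵥ(T₁ − T₂) = (4)(20.79)(517 − 284.5) = 19327 J.

W ≈ 19.3 kJ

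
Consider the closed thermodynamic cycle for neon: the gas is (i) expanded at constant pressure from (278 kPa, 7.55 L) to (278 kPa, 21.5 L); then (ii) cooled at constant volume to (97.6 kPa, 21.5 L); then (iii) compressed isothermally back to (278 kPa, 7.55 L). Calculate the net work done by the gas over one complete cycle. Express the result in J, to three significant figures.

Leg (i): W = PΔV = (278)(21.5 − 7.55) = 3878 J.
Leg (ii): W = 0.
Leg (iii): W = PᵢVᵢ ln(V_f/Vᵢ) = (2098) ln(7.55/21.5) = -2196 J.
W_net = 3878 − 2196 = 1682 J.

W_net ≈ 1680 J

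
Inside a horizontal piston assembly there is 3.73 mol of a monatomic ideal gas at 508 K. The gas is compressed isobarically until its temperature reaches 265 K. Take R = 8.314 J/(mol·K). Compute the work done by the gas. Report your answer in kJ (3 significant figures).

W ≈ -7.54 kJ

Isobaric: W = P ΔV = nR ΔT.
W = (3.73)(8.314)(265 − 508) = -7536 J.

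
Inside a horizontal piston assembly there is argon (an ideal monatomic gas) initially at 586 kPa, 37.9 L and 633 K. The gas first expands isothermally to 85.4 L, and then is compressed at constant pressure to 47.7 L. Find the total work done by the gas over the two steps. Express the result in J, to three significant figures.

W_total ≈ 8240 J

Step 1 (isothermal): W = P₁V₁ ln(V₂/V₁) = (22209) ln(85.4/37.9) = 18043 J.
After step 1: P = 260.1 kPa, V = 85.4 L, T = 633 K.
Step 2 (isobaric): W = PΔV = (260.1 kPa)(47.7 − 85.4 L) = -9804 J.
W_total = 18043 − 9804 = 8238 J.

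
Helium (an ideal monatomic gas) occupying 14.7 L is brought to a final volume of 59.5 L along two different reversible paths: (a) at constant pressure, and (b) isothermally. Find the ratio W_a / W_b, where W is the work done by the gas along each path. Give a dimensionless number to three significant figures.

Path (a) isobaric: W = P₁(V₂ − V₁) → W_a/(P₁V₁) = 3.048.
Path (b) isothermal: W = P₁V₁ ln(V₂/V₁) → W_b/(P₁V₁) = 1.398.
W_a / W_b = 3.048 / 1.398 = 2.18.

W_a / W_b ≈ 2.18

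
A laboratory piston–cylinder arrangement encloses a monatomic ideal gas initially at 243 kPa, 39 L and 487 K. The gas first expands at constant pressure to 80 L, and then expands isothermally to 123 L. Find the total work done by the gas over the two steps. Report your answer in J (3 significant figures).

W_total ≈ 18300 J

Step 1 (isobaric): W = PΔV = (243 kPa)(80 − 39 L) = 9963 J.
After step 1: P = 243 kPa, V = 80 L, T = 999 K.
Step 2 (isothermal): W = P₁V₁ ln(V₂/V₁) = (19440) ln(123/80) = 8362 J.
W_total = 9963 + 8362 = 18325 J.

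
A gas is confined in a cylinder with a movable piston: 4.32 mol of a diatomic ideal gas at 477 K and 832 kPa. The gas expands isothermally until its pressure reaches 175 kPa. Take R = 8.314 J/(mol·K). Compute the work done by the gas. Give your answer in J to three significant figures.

Isothermal process: W = nRT ln(V₂/V₁) = nRT ln(P₁/P₂).
W = (4.32)(8.314)(477) × ln(832/175)
  = 17132 × ln(4.754) = 17132 × 1.559
W_by_gas = 26710 J.

W ≈ 26700 J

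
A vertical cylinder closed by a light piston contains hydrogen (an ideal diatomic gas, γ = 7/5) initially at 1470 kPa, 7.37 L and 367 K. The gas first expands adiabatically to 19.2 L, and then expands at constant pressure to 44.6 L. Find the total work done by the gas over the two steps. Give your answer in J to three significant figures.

W_total ≈ 18400 J

Step 1 (adiabatic): W = (P₁V₁ − P₂V₂)/(γ−1) = (10834 − 7387)/0.4 = 8618 J.
After step 1: P = 384.7 kPa, V = 19.2 L, T = 250.2 K.
Step 2 (isobaric): W = PΔV = (384.7 kPa)(44.6 − 19.2 L) = 9772 J.
W_total = 8618 + 9772 = 18390 J.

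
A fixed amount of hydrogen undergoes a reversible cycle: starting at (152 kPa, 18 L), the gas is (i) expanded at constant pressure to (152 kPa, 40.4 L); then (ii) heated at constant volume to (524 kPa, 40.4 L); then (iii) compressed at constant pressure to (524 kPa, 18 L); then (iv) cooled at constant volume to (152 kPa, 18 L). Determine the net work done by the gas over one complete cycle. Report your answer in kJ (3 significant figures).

Constant-volume legs do no work.
W(i) = (152)(40.4 − 18) = 3405 J; W(iii) = (524)(18 − 40.4) = -11738 J.
W_net = 3405 − 11738 = -8333 J (the counter-clockwise enclosed area).

W_net ≈ -8.33 kJ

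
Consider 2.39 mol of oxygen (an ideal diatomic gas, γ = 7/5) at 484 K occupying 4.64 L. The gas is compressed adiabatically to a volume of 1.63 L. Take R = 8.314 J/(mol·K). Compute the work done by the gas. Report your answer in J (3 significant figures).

Adiabatic: TV^(γ−1) = const with γ = 7/5.
T₂ = T₁ (V₁/V₂)^(γ−1) = 484 × (4.64/1.63)^0.4 = 484 × 1.52 = 735.5 K.
W_by = nCᵥ(T₁ − T₂) = (2.39)(20.79)(484 − 735.5) = -12493 J.

W ≈ -12500 J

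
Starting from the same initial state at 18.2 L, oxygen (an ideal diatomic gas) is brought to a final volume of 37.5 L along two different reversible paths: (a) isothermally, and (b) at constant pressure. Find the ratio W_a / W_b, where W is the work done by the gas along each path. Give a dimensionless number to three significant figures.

Path (a) isothermal: W = P₁V₁ ln(V₂/V₁) → W_a/(P₁V₁) = 0.7229.
Path (b) isobaric: W = P₁(V₂ − V₁) → W_b/(P₁V₁) = 1.06.
W_a / W_b = 0.7229 / 1.06 = 0.6817.

W_a / W_b ≈ 0.682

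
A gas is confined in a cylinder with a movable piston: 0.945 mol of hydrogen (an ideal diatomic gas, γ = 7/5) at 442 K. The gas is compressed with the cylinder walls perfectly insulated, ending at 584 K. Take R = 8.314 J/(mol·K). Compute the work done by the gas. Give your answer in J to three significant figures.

Adiabatic ⇒ Q = 0, so W_by = −ΔU = nCᵥ(T₁ − T₂).
Cᵥ = 5R/2 = 20.79 J/(mol·K).
W = (0.945)(20.79)(442 − 584) = -2789 J.

W ≈ -2790 J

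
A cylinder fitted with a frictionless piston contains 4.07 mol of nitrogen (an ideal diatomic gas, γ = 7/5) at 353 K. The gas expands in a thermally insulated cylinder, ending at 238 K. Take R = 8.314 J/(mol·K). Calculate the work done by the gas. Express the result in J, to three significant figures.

Adiabatic ⇒ Q = 0, so W_by = −ΔU = nCᵥ(T₁ − T₂).
Cᵥ = 5R/2 = 20.79 J/(mol·K).
W = (4.07)(20.79)(353 − 238) = 9728 J.

W ≈ 9730 J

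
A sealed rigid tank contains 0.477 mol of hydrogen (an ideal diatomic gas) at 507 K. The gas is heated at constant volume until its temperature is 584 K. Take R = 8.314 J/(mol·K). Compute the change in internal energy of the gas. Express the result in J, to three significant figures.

ΔU ≈ 763 J

Constant volume ⇒ W = 0, so Q = ΔU = nCᵥΔT with Cᵥ = 5R/2 = 20.79 J/(mol·K).
ΔU = (0.477)(20.79)(584 − 507) = 763.4 J.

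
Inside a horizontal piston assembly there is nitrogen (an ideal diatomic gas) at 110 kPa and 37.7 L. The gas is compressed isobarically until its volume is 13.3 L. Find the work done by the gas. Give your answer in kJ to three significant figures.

Isobaric: W = P ΔV.
W = (110 kPa)(13.3 − 37.7 L) = (110)(-24.4) = -2684 J.

W ≈ -2.68 kJ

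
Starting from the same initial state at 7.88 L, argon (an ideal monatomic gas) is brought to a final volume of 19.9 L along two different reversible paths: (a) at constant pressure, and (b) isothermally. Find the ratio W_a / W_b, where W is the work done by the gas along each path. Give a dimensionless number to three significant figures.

W_a / W_b ≈ 1.65

Path (a) isobaric: W = P₁(V₂ − V₁) → W_a/(P₁V₁) = 1.525.
Path (b) isothermal: W = P₁V₁ ln(V₂/V₁) → W_b/(P₁V₁) = 0.9264.
W_a / W_b = 1.525 / 0.9264 = 1.647.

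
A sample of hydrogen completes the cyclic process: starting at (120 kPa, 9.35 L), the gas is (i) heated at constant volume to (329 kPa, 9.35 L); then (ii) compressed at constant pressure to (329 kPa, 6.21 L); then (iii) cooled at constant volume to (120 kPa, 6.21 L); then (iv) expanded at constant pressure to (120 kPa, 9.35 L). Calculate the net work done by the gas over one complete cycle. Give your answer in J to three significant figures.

W_net ≈ -656 J

Constant-volume legs do no work.
W(ii) = (329)(6.21 − 9.35) = -1033 J; W(iv) = (120)(9.35 − 6.21) = 376.8 J.
W_net = -1033 + 376.8 = -656.3 J (the counter-clockwise enclosed area).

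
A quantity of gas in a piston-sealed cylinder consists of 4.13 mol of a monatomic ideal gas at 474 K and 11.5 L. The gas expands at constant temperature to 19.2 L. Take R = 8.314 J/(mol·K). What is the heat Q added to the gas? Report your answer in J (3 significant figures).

Isothermal ⇒ ΔU = 0, so Q = W = nRT ln(V₂/V₁).
Q = (4.13)(8.314)(474) ln(19.2/11.5) = 16276 × 0.5126 = 8342 J.

Q ≈ 8340 J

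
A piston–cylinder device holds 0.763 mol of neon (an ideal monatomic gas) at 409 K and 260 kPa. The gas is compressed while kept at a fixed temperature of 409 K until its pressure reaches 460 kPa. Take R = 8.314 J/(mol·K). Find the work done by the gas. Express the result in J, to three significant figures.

Isothermal process: W = nRT ln(V₂/V₁) = nRT ln(P₁/P₂).
W = (0.763)(8.314)(409) × ln(260/460)
  = 2595 × ln(0.5652) = 2595 × -0.5705
W_by_gas = -1480 J.

W ≈ -1480 J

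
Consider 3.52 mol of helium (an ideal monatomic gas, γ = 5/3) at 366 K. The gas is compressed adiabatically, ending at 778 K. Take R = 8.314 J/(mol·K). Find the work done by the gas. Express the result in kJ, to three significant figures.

Adiabatic ⇒ Q = 0, so W_by = −ΔU = nCᵥ(T₁ − T₂).
Cᵥ = 3R/2 = 12.47 J/(mol·K).
W = (3.52)(12.47)(366 − 778) = -18086 J.

W ≈ -18.1 kJ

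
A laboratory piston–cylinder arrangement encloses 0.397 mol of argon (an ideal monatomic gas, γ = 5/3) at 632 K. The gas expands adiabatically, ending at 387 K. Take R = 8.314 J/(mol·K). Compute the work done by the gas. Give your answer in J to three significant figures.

W ≈ 1210 J

Adiabatic ⇒ Q = 0, so W_by = −ΔU = nCᵥ(T₁ − T₂).
Cᵥ = 3R/2 = 12.47 J/(mol·K).
W = (0.397)(12.47)(632 − 387) = 1213 J.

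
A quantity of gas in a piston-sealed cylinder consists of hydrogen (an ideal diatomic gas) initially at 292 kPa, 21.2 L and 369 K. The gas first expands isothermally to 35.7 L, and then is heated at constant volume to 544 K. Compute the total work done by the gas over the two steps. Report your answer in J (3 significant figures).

W_total ≈ 3230 J

Step 1 (isothermal): W = P₁V₁ ln(V₂/V₁) = (6190) ln(35.7/21.2) = 3226 J.
Step 2 (isochoric): W = 0 (constant volume).
W_total = 3226 + 0 = 3226 J.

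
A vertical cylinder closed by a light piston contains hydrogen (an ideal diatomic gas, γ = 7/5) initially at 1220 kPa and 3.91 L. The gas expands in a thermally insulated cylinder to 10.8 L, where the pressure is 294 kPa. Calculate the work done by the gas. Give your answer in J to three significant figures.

W ≈ 3990 J

Adiabatic: W = (P₁V₁ − P₂V₂)/(γ − 1) with γ = 7/5.
P₁V₁ = 4770 J, P₂V₂ = 3175 J.
W = (4770 − 3175) / 0.4 = 3987 J.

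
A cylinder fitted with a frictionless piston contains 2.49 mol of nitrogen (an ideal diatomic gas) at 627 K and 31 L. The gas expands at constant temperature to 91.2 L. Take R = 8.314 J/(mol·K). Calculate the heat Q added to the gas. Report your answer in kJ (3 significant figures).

Q ≈ 14.0 kJ

Isothermal ⇒ ΔU = 0, so Q = W = nRT ln(V₂/V₁).
Q = (2.49)(8.314)(627) ln(91.2/31) = 12980 × 1.079 = 14006 J.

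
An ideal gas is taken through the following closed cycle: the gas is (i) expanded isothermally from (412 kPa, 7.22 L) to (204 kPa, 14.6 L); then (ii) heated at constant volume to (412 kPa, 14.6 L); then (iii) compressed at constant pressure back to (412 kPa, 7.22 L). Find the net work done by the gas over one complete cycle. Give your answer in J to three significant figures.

W_net ≈ -946 J

Leg (i): W = PᵢVᵢ ln(V_f/Vᵢ) = (2975) ln(14.6/7.22) = 2095 J.
Leg (ii): W = 0.
Leg (iii): W = PΔV = (412)(7.22 − 14.6) = -3041 J.
W_net = 2095 − 3041 = -945.9 J.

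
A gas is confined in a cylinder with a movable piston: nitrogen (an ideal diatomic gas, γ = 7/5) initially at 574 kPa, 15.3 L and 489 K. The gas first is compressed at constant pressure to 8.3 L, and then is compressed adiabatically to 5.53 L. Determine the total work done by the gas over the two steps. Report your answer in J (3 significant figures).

Step 1 (isobaric): W = PΔV = (574 kPa)(8.3 − 15.3 L) = -4018 J.
After step 1: P = 574 kPa, V = 8.3 L, T = 265.3 K.
Step 2 (adiabatic): W = (P₁V₁ − P₂V₂)/(γ−1) = (4764 − 5604)/0.4 = -2101 J.
W_total = -4018 − 2101 = -6119 J.

W_total ≈ -6120 J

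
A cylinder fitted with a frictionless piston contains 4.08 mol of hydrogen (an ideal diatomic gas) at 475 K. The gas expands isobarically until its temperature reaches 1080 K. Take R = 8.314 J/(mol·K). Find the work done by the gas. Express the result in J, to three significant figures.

W ≈ 20500 J

Isobaric: W = P ΔV = nR ΔT.
W = (4.08)(8.314)(1080 − 475) = 20522 J.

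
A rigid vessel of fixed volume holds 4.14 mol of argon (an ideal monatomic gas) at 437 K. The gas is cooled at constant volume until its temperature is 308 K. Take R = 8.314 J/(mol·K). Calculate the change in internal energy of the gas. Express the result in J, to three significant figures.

ΔU ≈ -6660 J

Constant volume ⇒ W = 0, so Q = ΔU = nCᵥΔT with Cᵥ = 3R/2 = 12.47 J/(mol·K).
ΔU = (4.14)(12.47)(308 − 437) = -6660 J.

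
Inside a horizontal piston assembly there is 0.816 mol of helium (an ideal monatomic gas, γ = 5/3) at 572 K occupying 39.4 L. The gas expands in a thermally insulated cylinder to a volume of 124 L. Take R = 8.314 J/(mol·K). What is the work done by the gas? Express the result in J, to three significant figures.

Adiabatic: TV^(γ−1) = const with γ = 5/3.
T₂ = T₁ (V₁/V₂)^(γ−1) = 572 × (39.4/124)^0.667 = 572 × 0.4656 = 266.3 K.
W_by = nCᵥ(T₁ − T₂) = (0.816)(12.47)(572 − 266.3) = 3110 J.

W ≈ 3110 J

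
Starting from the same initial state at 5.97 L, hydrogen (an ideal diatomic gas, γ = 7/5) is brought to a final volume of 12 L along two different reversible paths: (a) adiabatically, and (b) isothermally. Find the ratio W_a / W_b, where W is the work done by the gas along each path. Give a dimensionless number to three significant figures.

W_a / W_b ≈ 0.873

Path (a) adiabatic: W = P₁V₁(1 − (V₁/V₂)^(γ−1))/(γ−1) → W_a/(P₁V₁) = 0.6091.
Path (b) isothermal: W = P₁V₁ ln(V₂/V₁) → W_b/(P₁V₁) = 0.6982.
W_a / W_b = 0.6091 / 0.6982 = 0.8725.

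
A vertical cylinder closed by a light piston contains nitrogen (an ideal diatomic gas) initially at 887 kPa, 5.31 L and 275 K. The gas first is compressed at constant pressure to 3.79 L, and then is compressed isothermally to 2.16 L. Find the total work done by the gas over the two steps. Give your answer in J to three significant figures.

W_total ≈ -3240 J

Step 1 (isobaric): W = PΔV = (887 kPa)(3.79 − 5.31 L) = -1348 J.
After step 1: P = 887 kPa, V = 3.79 L, T = 196.3 K.
Step 2 (isothermal): W = P₁V₁ ln(V₂/V₁) = (3362) ln(2.16/3.79) = -1890 J.
W_total = -1348 − 1890 = -3238 J.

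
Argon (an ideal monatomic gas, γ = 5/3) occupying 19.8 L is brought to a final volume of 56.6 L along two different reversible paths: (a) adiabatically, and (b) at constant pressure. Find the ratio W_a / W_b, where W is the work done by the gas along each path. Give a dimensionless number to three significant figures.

Path (a) adiabatic: W = P₁V₁(1 − (V₁/V₂)^(γ−1))/(γ−1) → W_a/(P₁V₁) = 0.7553.
Path (b) isobaric: W = P₁(V₂ − V₁) → W_b/(P₁V₁) = 1.859.
W_a / W_b = 0.7553 / 1.859 = 0.4064.

W_a / W_b ≈ 0.406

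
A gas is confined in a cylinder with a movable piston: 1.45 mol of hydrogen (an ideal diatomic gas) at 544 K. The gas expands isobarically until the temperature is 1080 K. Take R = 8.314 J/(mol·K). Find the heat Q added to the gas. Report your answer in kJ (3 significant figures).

Isobaric: W = nRΔT = (1.45)(8.314)(536) = 6462 J.
ΔU = nCᵥΔT with Cᵥ = 5R/2: ΔU = (1.45)(20.79)(536) = 16154 J.
Q = ΔU + W = 16154 + 6462 = 22616 J.

Q ≈ 22.6 kJ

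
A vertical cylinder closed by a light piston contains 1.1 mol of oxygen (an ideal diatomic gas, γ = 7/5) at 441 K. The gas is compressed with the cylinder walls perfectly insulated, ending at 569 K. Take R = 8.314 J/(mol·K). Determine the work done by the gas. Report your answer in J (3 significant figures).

W ≈ -2930 J

Adiabatic ⇒ Q = 0, so W_by = −ΔU = nCᵥ(T₁ − T₂).
Cᵥ = 5R/2 = 20.79 J/(mol·K).
W = (1.1)(20.79)(441 − 569) = -2927 J.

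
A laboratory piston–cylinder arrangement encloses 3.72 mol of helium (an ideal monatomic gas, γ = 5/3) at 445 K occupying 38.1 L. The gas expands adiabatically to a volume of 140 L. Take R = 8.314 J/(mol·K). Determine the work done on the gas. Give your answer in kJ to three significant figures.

W ≈ -12.0 kJ

Adiabatic: TV^(γ−1) = const with γ = 5/3.
T₂ = T₁ (V₁/V₂)^(γ−1) = 445 × (38.1/140)^0.667 = 445 × 0.42 = 186.9 K.
W_by = nCᵥ(T₁ − T₂) = (3.72)(12.47)(445 − 186.9) = 11975 J.
Work on gas = −W_by = -11975 J.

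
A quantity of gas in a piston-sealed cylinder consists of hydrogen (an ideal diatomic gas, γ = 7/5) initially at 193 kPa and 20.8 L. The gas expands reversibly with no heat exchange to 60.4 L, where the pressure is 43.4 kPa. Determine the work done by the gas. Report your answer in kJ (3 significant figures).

Adiabatic: W = (P₁V₁ − P₂V₂)/(γ − 1) with γ = 7/5.
P₁V₁ = 4014 J, P₂V₂ = 2621 J.
W = (4014 − 2621) / 0.4 = 3483 J.

W ≈ 3.48 kJ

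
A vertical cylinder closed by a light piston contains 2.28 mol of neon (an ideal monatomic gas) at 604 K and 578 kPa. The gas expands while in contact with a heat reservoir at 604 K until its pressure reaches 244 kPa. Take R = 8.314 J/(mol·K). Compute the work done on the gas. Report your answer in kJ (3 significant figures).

W ≈ -9.87 kJ

Isothermal process: W = nRT ln(V₂/V₁) = nRT ln(P₁/P₂).
W = (2.28)(8.314)(604) × ln(578/244)
  = 11449 × ln(2.369) = 11449 × 0.8624
W_by_gas = 9874 J; work on gas = −W_by = -9874 J.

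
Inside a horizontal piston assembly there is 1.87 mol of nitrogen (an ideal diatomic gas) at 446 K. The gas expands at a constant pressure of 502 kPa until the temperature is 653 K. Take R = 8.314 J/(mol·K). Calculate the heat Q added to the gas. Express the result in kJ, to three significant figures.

Q ≈ 11.3 kJ

Isobaric: W = nRΔT = (1.87)(8.314)(207) = 3218 J.
ΔU = nCᵥΔT with Cᵥ = 5R/2: ΔU = (1.87)(20.79)(207) = 8046 J.
Q = ΔU + W = 8046 + 3218 = 11264 J.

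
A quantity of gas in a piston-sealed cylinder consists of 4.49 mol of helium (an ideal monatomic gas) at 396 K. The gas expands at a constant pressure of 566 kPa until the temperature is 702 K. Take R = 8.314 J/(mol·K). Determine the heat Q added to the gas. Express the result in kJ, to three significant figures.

Q ≈ 28.6 kJ

Isobaric: W = nRΔT = (4.49)(8.314)(306) = 11423 J.
ΔU = nCᵥΔT with Cᵥ = 3R/2: ΔU = (4.49)(12.47)(306) = 17134 J.
Q = ΔU + W = 17134 + 11423 = 28557 J.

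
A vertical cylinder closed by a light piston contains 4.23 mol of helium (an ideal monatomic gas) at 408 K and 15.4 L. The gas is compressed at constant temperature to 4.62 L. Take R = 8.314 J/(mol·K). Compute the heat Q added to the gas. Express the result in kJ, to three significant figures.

Q ≈ -17.3 kJ

Isothermal ⇒ ΔU = 0, so Q = W = nRT ln(V₂/V₁).
Q = (4.23)(8.314)(408) ln(4.62/15.4) = 14349 × -1.204 = -17275 J.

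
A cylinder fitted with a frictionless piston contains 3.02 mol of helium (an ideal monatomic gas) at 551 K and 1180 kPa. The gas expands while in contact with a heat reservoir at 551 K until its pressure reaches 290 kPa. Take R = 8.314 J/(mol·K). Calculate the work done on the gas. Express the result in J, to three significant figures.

W ≈ -19400 J

Isothermal process: W = nRT ln(V₂/V₁) = nRT ln(P₁/P₂).
W = (3.02)(8.314)(551) × ln(1180/290)
  = 13835 × ln(4.069) = 13835 × 1.403
W_by_gas = 19415 J; work on gas = −W_by = -19415 J.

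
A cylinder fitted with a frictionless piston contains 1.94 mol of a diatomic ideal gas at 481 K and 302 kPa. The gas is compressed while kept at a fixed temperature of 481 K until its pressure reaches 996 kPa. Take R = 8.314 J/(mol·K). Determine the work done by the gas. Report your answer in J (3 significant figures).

Isothermal process: W = nRT ln(V₂/V₁) = nRT ln(P₁/P₂).
W = (1.94)(8.314)(481) × ln(302/996)
  = 7758 × ln(0.3032) = 7758 × -1.193
W_by_gas = -9258 J.

W ≈ -9260 J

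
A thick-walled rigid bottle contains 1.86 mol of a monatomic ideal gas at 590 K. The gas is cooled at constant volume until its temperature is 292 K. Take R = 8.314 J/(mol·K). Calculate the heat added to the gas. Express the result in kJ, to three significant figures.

Q ≈ -6.91 kJ

Constant volume ⇒ W = 0, so Q = ΔU = nCᵥΔT with Cᵥ = 3R/2 = 12.47 J/(mol·K).
ΔU = (1.86)(12.47)(292 − 590) = -6912 J.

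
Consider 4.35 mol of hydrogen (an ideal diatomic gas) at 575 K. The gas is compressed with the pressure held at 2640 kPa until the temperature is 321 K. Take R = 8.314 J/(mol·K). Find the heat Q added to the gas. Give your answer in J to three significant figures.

Isobaric: W = nRΔT = (4.35)(8.314)(-254) = -9186 J.
ΔU = nCᵥΔT with Cᵥ = 5R/2: ΔU = (4.35)(20.79)(-254) = -22965 J.
Q = ΔU + W = -22965 − 9186 = -32151 J.

Q ≈ -32200 J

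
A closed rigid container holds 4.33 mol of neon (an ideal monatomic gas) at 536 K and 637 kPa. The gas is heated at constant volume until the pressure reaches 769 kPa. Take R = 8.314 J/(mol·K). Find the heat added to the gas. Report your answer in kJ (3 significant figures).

Q ≈ 6.00 kJ

Constant volume ⇒ W = 0, so Q = ΔU = nCᵥΔT with Cᵥ = 3R/2 = 12.47 J/(mol·K).
At constant V, T₂/T₁ = P₂/P₁ ⇒ ΔT = T₁(P₂/P₁ − 1) = 536·(769/637 − 1) = 111.1 K.
ΔU = (4.33)(12.47)(111.1) = 5998 J.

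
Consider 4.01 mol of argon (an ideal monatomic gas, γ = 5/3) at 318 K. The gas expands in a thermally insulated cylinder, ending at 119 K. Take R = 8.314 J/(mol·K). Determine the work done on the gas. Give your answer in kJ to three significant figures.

W ≈ -9.95 kJ

Adiabatic ⇒ Q = 0, so W_by = −ΔU = nCᵥ(T₁ − T₂).
Cᵥ = 3R/2 = 12.47 J/(mol·K).
W = (4.01)(12.47)(318 − 119) = 9952 J.
Work on gas = −W_by = -9952 J.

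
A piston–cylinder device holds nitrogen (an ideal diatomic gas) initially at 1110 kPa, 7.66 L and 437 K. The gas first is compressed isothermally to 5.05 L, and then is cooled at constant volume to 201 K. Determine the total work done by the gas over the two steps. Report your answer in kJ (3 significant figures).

W_total ≈ -3.54 kJ

Step 1 (isothermal): W = P₁V₁ ln(V₂/V₁) = (8503) ln(5.05/7.66) = -3542 J.
Step 2 (isochoric): W = 0 (constant volume).
W_total = -3542 + 0 = -3542 J.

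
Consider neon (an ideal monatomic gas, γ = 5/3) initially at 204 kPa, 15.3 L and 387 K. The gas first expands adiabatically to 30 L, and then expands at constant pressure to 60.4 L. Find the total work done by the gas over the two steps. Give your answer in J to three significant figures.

W_total ≈ 3710 J

Step 1 (adiabatic): W = (P₁V₁ − P₂V₂)/(γ−1) = (3121 − 1992)/0.667 = 1693 J.
After step 1: P = 66.41 kPa, V = 30 L, T = 247 K.
Step 2 (isobaric): W = PΔV = (66.41 kPa)(60.4 − 30 L) = 2019 J.
W_total = 1693 + 2019 = 3712 J.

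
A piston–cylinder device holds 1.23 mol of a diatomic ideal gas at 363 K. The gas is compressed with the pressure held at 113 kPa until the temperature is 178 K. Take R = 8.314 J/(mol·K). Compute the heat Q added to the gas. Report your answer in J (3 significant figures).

Isobaric: W = nRΔT = (1.23)(8.314)(-185) = -1892 J.
ΔU = nCᵥΔT with Cᵥ = 5R/2: ΔU = (1.23)(20.79)(-185) = -4730 J.
Q = ΔU + W = -4730 − 1892 = -6621 J.

Q ≈ -6620 J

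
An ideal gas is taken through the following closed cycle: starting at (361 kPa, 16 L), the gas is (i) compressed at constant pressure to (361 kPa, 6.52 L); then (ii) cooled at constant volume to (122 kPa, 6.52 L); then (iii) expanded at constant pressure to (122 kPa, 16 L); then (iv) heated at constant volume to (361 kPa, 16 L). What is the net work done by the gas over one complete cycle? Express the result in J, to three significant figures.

Constant-volume legs do no work.
W(i) = (361)(6.52 − 16) = -3422 J; W(iii) = (122)(16 − 6.52) = 1157 J.
W_net = -3422 + 1157 = -2266 J (the counter-clockwise enclosed area).

W_net ≈ -2270 J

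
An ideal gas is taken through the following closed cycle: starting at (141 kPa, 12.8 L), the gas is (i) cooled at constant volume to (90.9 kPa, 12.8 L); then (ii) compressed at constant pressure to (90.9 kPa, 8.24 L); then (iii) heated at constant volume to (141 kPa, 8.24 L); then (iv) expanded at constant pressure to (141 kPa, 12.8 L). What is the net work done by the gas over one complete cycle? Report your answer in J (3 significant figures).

Constant-volume legs do no work.
W(ii) = (90.9)(8.24 − 12.8) = -414.5 J; W(iv) = (141)(12.8 − 8.24) = 643 J.
W_net = -414.5 + 643 = 228.5 J (the clockwise enclosed area).

W_net ≈ 228 J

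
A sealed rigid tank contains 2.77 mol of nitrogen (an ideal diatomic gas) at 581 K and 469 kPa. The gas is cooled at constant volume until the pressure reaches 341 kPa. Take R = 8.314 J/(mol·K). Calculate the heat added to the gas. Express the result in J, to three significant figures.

Constant volume ⇒ W = 0, so Q = ΔU = nCᵥΔT with Cᵥ = 5R/2 = 20.79 J/(mol·K).
At constant V, T₂/T₁ = P₂/P₁ ⇒ ΔT = T₁(P₂/P₁ − 1) = 581·(341/469 − 1) = -158.6 K.
ΔU = (2.77)(20.79)(-158.6) = -9129 J.

Q ≈ -9130 J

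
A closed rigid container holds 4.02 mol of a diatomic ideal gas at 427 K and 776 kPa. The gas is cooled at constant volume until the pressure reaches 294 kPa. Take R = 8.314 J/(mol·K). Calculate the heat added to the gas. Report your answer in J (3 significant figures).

Constant volume ⇒ W = 0, so Q = ΔU = nCᵥΔT with Cᵥ = 5R/2 = 20.79 J/(mol·K).
At constant V, T₂/T₁ = P₂/P₁ ⇒ ΔT = T₁(P₂/P₁ − 1) = 427·(294/776 − 1) = -265.2 K.
ΔU = (4.02)(20.79)(-265.2) = -22161 J.

Q ≈ -22200 J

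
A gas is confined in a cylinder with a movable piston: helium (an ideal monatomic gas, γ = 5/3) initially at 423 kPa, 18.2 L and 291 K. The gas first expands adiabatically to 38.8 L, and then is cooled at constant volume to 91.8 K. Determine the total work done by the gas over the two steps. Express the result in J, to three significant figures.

Step 1 (adiabatic): W = (P₁V₁ − P₂V₂)/(γ−1) = (7699 − 4648)/0.667 = 4576 J.
Step 2 (isochoric): W = 0 (constant volume).
W_total = 4576 + 0 = 4576 J.

W_total ≈ 4580 J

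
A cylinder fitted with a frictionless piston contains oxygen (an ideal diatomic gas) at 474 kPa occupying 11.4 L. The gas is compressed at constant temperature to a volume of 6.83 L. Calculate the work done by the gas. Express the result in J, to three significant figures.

Isothermal: W = nRT ln(V₂/V₁) = P₁V₁ ln(V₂/V₁).
P₁V₁ = (474 kPa)(11.4 L) = 5404 J.
W = 5404 × ln(6.83/11.4) = 5404 × -0.5123
W_by_gas = -2768 J.

W ≈ -2770 J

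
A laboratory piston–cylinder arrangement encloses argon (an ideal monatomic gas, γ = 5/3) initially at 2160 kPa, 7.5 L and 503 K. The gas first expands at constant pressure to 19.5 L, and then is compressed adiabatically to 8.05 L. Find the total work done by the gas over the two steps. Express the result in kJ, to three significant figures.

W_total ≈ -24.9 kJ

Step 1 (isobaric): W = PΔV = (2160 kPa)(19.5 − 7.5 L) = 25920 J.
After step 1: P = 2160 kPa, V = 19.5 L, T = 1308 K.
Step 2 (adiabatic): W = (P₁V₁ − P₂V₂)/(γ−1) = (42120 − 75971)/0.667 = -50776 J.
W_total = 25920 − 50776 = -24856 J.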